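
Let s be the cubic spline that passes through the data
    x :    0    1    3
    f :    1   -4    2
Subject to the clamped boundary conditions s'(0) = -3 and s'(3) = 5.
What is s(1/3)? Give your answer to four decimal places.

With M_i denoting the second derivative at x_i, h_i = 1, 2, and Δ_i = (y_(i+1) − y_i)/h_i = -5, 3:
  1·M_0 + 6·M_1 + 2·M_2 = 6(Δ_1 - Δ_0) = 48
Clamped end conditions give two more equations: 2h_0·M_0 + h_0·M_1 = 6(Δ_0 - s'(0)) = -12 and h_1·M_1 + 2h_1·M_2 = 6(s'(3) - Δ_1) = 12.
Hence M_0 = -34/3, M_1 = 32/3, M_2 = -7/3.
On [0, 1], s(x) = 1 - 3·x - 17/3·x² + 11/3·x³.
With x = 1/3: s(1/3) = -40/81.

-0.4938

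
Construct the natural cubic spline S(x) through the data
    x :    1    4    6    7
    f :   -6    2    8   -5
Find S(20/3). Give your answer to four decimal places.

0.1834

Let σ_i = S''(x_i). Step sizes h_i = 3, 2, 1; slopes of the chords Δ_i = (y_(i+1) - y_i)/h_i = 8/3, 3, -13.
  3·σ_0 + 10·σ_1 + 2·σ_2 = 6(Δ_1 - Δ_0) = 2
  2·σ_1 + 6·σ_2 + 1·σ_3 = 6(Δ_2 - Δ_1) = -96
Natural end conditions: σ_0 = σ_3 = 0.
Solving: σ_0 = 0, σ_1 = 51/14, σ_2 = -241/14, σ_3 = 0.
On [6, 7], S(x) = 8 - 305/42·(x - 6) - 241/28·(x - 6)² + 241/84·(x - 6)³.
With (x - 6) = 2/3: S(20/3) = 104/567.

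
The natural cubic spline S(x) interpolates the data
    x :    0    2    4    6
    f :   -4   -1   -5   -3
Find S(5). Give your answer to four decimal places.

-4.7750

Write σ_i for S''(x_i). With h_i = 2, 2, 2 and divided differences Δ_i = 3/2, -2, 1, the continuity of S' gives the tridiagonal system
  2·σ_0 + 8·σ_1 + 2·σ_2 = 6(Δ_1 - Δ_0) = -21
  2·σ_1 + 8·σ_2 + 2·σ_3 = 6(Δ_2 - Δ_1) = 18
Natural end conditions: σ_0 = σ_3 = 0.
Solving the tridiagonal system: σ_0 = 0, σ_1 = -17/5, σ_2 = 31/10, σ_3 = 0.
On [4, 6], S(x) = -5 - 16/15·(x - 4) + 31/20·(x - 4)² - 31/120·(x - 4)³.
With (x - 4) = 1: S(5) = -191/40.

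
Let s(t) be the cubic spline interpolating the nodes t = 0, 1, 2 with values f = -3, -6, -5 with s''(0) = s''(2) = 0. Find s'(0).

-4

Let m_i = s''(x_i). Step sizes h_i = 1, 1; slopes of the chords Δ_i = (y_(i+1) - y_i)/h_i = -3, 1.
  1·m_0 + 4·m_1 + 1·m_2 = 6(Δ_1 - Δ_0) = 24
Natural end conditions: m_0 = m_2 = 0.
Forward elimination and back-substitution give m_0 = 0, m_1 = 6, m_2 = 0.
On [0, 1], s'(t) = b_0 + 2c_0·t + 3d_0·t² with b_0 = Δ_0 - h_0(2m_0 + m_1)/6 = -4, c_0 = m_0/2 = 0, d_0 = (m_1 - m_0)/(6h_0) = 1. So s'(0) = -4.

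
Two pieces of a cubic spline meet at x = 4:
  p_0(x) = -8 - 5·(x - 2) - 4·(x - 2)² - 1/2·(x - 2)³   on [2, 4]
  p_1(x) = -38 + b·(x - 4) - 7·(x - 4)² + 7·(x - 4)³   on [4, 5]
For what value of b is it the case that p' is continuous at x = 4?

-27

p_0'(x) = -5 - 8·(x - 2) - 3/2·(x - 2)², so p_0'(4) = -27. On the right, p_1'(4) = b, so b = -27.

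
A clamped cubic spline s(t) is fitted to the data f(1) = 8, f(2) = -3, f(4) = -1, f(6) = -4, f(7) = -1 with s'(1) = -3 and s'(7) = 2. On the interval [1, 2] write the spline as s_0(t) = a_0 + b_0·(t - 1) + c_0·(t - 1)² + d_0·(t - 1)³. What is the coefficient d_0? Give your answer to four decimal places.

Put σ_i = s'' at the i-th knot. Here h = (1, 2, 2, 1) and Δ = (-11, 1, -3/2, 3), so the interior equations h_(i-1)·σ_(i-1) + 2(h_(i-1)+h_i)·σ_i + h_i·σ_(i+1) = 6(Δ_i − Δ_(i-1)) read
  1·σ_0 + 6·σ_1 + 2·σ_2 = 6(Δ_1 - Δ_0) = 72
  2·σ_1 + 8·σ_2 + 2·σ_3 = 6(Δ_2 - Δ_1) = -15
  2·σ_2 + 6·σ_3 + 1·σ_4 = 6(Δ_3 - Δ_2) = 27
Clamped end conditions give two more equations: 2h_0·σ_0 + h_0·σ_1 = 6(Δ_0 - s'(1)) = -48 and h_3·σ_3 + 2h_3·σ_4 = 6(s'(7) - Δ_3) = -6.
Hence σ_0 = -413/12, σ_1 = 125/6, σ_2 = -223/24, σ_3 = 53/6, σ_4 = -89/12.
On [1, 2], with s_0(t) = a_0 + b_0·(t - 1) + c_0·(t - 1)² + d_0·(t - 1)³: c_0 = σ_0/2 = -413/24, d_0 = (σ_1 - σ_0)/(6h_0) = 221/24, b_0 = Δ_0 - h_0(2σ_0 + σ_1)/6 = -3.

9.2083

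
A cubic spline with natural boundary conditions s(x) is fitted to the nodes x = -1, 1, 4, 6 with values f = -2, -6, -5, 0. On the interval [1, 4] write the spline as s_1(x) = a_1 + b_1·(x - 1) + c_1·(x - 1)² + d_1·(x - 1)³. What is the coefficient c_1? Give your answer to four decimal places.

0.5549

Write M_i for s''(x_i). With h_i = 2, 3, 2 and divided differences Δ_i = -2, 1/3, 5/2, the continuity of s' gives the tridiagonal system
  2·M_0 + 10·M_1 + 3·M_2 = 6(Δ_1 - Δ_0) = 14
  3·M_1 + 10·M_2 + 2·M_3 = 6(Δ_2 - Δ_1) = 13
Natural end conditions: M_0 = M_3 = 0.
Solving: M_0 = 0, M_1 = 101/91, M_2 = 88/91, M_3 = 0.
On [1, 4], with s_1(x) = a_1 + b_1·(x - 1) + c_1·(x - 1)² + d_1·(x - 1)³: c_1 = M_1/2 = 101/182, d_1 = (M_2 - M_1)/(6h_1) = -1/126, b_1 = Δ_1 - h_1(2M_1 + M_2)/6 = -344/273.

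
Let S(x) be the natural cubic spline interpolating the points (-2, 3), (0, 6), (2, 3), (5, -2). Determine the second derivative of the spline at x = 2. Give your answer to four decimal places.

0.3684

Put M_i = S'' at the i-th knot. Here h = (2, 2, 3) and Δ = (3/2, -3/2, -5/3), so the interior equations h_(i-1)·M_(i-1) + 2(h_(i-1)+h_i)·M_i + h_i·M_(i+1) = 6(Δ_i − Δ_(i-1)) read
  2·M_0 + 8·M_1 + 2·M_2 = 6(Δ_1 - Δ_0) = -18
  2·M_1 + 10·M_2 + 3·M_3 = 6(Δ_2 - Δ_1) = -1
Natural end conditions: M_0 = M_3 = 0.
Hence M_0 = 0, M_1 = -89/38, M_2 = 7/19, M_3 = 0.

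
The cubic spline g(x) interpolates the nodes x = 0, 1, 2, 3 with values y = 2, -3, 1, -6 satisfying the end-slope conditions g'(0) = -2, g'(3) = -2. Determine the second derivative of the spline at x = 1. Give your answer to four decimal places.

26.8000

Put σ_i = g'' at the i-th knot. Here h = (1, 1, 1) and Δ = (-5, 4, -7), so the interior equations h_(i-1)·σ_(i-1) + 2(h_(i-1)+h_i)·σ_i + h_i·σ_(i+1) = 6(Δ_i − Δ_(i-1)) read
  1·σ_0 + 4·σ_1 + 1·σ_2 = 6(Δ_1 - Δ_0) = 54
  1·σ_1 + 4·σ_2 + 1·σ_3 = 6(Δ_2 - Δ_1) = -66
Clamped end conditions give two more equations: 2h_0·σ_0 + h_0·σ_1 = 6(Δ_0 - g'(0)) = -18 and h_2·σ_2 + 2h_2·σ_3 = 6(g'(3) - Δ_2) = 30.
Solving: σ_0 = -112/5, σ_1 = 134/5, σ_2 = -154/5, σ_3 = 152/5.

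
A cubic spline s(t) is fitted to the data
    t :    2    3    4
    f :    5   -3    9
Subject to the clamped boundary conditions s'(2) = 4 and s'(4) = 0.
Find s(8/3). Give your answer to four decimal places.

Put M_i = s'' at the i-th knot. Here h = (1, 1) and Δ = (-8, 12), so the interior equations h_(i-1)·M_(i-1) + 2(h_(i-1)+h_i)·M_i + h_i·M_(i+1) = 6(Δ_i − Δ_(i-1)) read
  1·M_0 + 4·M_1 + 1·M_2 = 6(Δ_1 - Δ_0) = 120
Clamped end conditions give two more equations: 2h_0·M_0 + h_0·M_1 = 6(Δ_0 - s'(2)) = -72 and h_1·M_1 + 2h_1·M_2 = 6(s'(4) - Δ_1) = -72.
Forward elimination and back-substitution give M_0 = -68, M_1 = 64, M_2 = -68.
On [2, 3], s(t) = 5 + 4·(t - 2) - 34·(t - 2)² + 22·(t - 2)³.
With (t - 2) = 2/3: s(8/3) = -25/27.

-0.9259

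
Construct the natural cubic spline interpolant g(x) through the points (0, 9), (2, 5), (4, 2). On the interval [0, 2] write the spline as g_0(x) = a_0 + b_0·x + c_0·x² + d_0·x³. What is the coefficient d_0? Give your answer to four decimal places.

Put σ_i = g'' at the i-th knot. Here h = (2, 2) and Δ = (-2, -3/2), so the interior equations h_(i-1)·σ_(i-1) + 2(h_(i-1)+h_i)·σ_i + h_i·σ_(i+1) = 6(Δ_i − Δ_(i-1)) read
  2·σ_0 + 8·σ_1 + 2·σ_2 = 6(Δ_1 - Δ_0) = 3
Natural end conditions: σ_0 = σ_2 = 0.
Solving: σ_0 = 0, σ_1 = 3/8, σ_2 = 0.
On [0, 2], with g_0(x) = a_0 + b_0·x + c_0·x² + d_0·x³: c_0 = σ_0/2 = 0, d_0 = (σ_1 - σ_0)/(6h_0) = 1/32, b_0 = Δ_0 - h_0(2σ_0 + σ_1)/6 = -17/8.

0.0313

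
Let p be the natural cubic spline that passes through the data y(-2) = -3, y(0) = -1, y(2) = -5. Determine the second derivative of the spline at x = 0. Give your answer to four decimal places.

Let M_i = p''(x_i). Step sizes h_i = 2, 2; slopes of the chords Δ_i = (y_(i+1) - y_i)/h_i = 1, -2.
  2·M_0 + 8·M_1 + 2·M_2 = 6(Δ_1 - Δ_0) = -18
Natural end conditions: M_0 = M_2 = 0.
Solving: M_0 = 0, M_1 = -9/4, M_2 = 0.

-2.2500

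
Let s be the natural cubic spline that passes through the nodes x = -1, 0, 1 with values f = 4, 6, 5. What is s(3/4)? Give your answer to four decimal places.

Put M_i = s'' at the i-th knot. Here h = (1, 1) and Δ = (2, -1), so the interior equations h_(i-1)·M_(i-1) + 2(h_(i-1)+h_i)·M_i + h_i·M_(i+1) = 6(Δ_i − Δ_(i-1)) read
  1·M_0 + 4·M_1 + 1·M_2 = 6(Δ_1 - Δ_0) = -18
Natural end conditions: M_0 = M_2 = 0.
Hence M_0 = 0, M_1 = -9/2, M_2 = 0.
On [0, 1], s(x) = 6 + 1/2·x - 9/4·x² + 3/4·x³.
With x = 3/4: s(3/4) = 1389/256.

5.4258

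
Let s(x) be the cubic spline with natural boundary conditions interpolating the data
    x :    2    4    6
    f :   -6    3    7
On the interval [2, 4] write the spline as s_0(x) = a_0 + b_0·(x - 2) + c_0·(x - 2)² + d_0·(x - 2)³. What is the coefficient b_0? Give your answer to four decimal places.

5.1250

Let σ_i = s''(x_i). Step sizes h_i = 2, 2; slopes of the chords Δ_i = (y_(i+1) - y_i)/h_i = 9/2, 2.
  2·σ_0 + 8·σ_1 + 2·σ_2 = 6(Δ_1 - Δ_0) = -15
Natural end conditions: σ_0 = σ_2 = 0.
Solving the tridiagonal system: σ_0 = 0, σ_1 = -15/8, σ_2 = 0.
On [2, 4], with s_0(x) = a_0 + b_0·(x - 2) + c_0·(x - 2)² + d_0·(x - 2)³: c_0 = σ_0/2 = 0, d_0 = (σ_1 - σ_0)/(6h_0) = -5/32, b_0 = Δ_0 - h_0(2σ_0 + σ_1)/6 = 41/8.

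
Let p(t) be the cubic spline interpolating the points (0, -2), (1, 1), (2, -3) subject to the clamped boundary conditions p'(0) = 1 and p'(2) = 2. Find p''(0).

Write σ_i for p''(x_i). With h_i = 1, 1 and divided differences Δ_i = 3, -4, the continuity of p' gives the tridiagonal system
  1·σ_0 + 4·σ_1 + 1·σ_2 = 6(Δ_1 - Δ_0) = -42
Clamped end conditions give two more equations: 2h_0·σ_0 + h_0·σ_1 = 6(Δ_0 - p'(0)) = 12 and h_1·σ_1 + 2h_1·σ_2 = 6(p'(2) - Δ_1) = 36.
Solving the tridiagonal system: σ_0 = 17, σ_1 = -22, σ_2 = 29.

17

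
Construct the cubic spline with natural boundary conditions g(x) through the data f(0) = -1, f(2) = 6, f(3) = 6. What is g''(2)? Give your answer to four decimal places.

Put σ_i = g'' at the i-th knot. Here h = (2, 1) and Δ = (7/2, 0), so the interior equations h_(i-1)·σ_(i-1) + 2(h_(i-1)+h_i)·σ_i + h_i·σ_(i+1) = 6(Δ_i − Δ_(i-1)) read
  2·σ_0 + 6·σ_1 + 1·σ_2 = 6(Δ_1 - Δ_0) = -21
Natural end conditions: σ_0 = σ_2 = 0.
Solving the tridiagonal system: σ_0 = 0, σ_1 = -7/2, σ_2 = 0.

-3.5000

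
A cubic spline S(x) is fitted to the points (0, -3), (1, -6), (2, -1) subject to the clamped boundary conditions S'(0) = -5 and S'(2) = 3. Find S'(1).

Put σ_i = S'' at the i-th knot. Here h = (1, 1) and Δ = (-3, 5), so the interior equations h_(i-1)·σ_(i-1) + 2(h_(i-1)+h_i)·σ_i + h_i·σ_(i+1) = 6(Δ_i − Δ_(i-1)) read
  1·σ_0 + 4·σ_1 + 1·σ_2 = 6(Δ_1 - Δ_0) = 48
Clamped end conditions give two more equations: 2h_0·σ_0 + h_0·σ_1 = 6(Δ_0 - S'(0)) = 12 and h_1·σ_1 + 2h_1·σ_2 = 6(S'(2) - Δ_1) = -12.
Forward elimination and back-substitution give σ_0 = -2, σ_1 = 16, σ_2 = -14.
On [1, 2], S'(x) = b_1 + 2c_1·(x - 1) + 3d_1·(x - 1)² with b_1 = Δ_1 - h_1(2σ_1 + σ_2)/6 = 2, c_1 = σ_1/2 = 8, d_1 = (σ_2 - σ_1)/(6h_1) = -5. So S'(1) = 2.

2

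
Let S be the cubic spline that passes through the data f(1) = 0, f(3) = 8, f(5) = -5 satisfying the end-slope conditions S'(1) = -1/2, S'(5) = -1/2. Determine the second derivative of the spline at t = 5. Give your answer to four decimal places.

16.8750

With M_i denoting the second derivative at x_i, h_i = 2, 2, and Δ_i = (y_(i+1) − y_i)/h_i = 4, -13/2:
  2·M_0 + 8·M_1 + 2·M_2 = 6(Δ_1 - Δ_0) = -63
Clamped end conditions give two more equations: 2h_0·M_0 + h_0·M_1 = 6(Δ_0 - S'(1)) = 27 and h_1·M_1 + 2h_1·M_2 = 6(S'(5) - Δ_1) = 36.
Solving: M_0 = 117/8, M_1 = -63/4, M_2 = 135/8.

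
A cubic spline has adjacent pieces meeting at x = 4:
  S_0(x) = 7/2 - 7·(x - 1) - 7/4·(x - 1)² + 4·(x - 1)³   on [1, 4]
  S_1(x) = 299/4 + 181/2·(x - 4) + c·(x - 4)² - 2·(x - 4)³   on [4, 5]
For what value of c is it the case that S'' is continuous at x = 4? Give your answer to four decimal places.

S_0''(x) = -7/2 + 24·(x - 1), so S_0''(4) = 137/2. On the right, S_1''(4) = 2c, so c = 137/4.

34.2500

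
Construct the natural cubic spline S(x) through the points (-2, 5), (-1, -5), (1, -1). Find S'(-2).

Let M_i = S''(x_i). Step sizes h_i = 1, 2; slopes of the chords Δ_i = (y_(i+1) - y_i)/h_i = -10, 2.
  1·M_0 + 6·M_1 + 2·M_2 = 6(Δ_1 - Δ_0) = 72
Natural end conditions: M_0 = M_2 = 0.
Hence M_0 = 0, M_1 = 12, M_2 = 0.
On [-2, -1], S'(x) = b_0 + 2c_0·(x + 2) + 3d_0·(x + 2)² with b_0 = Δ_0 - h_0(2M_0 + M_1)/6 = -12, c_0 = M_0/2 = 0, d_0 = (M_1 - M_0)/(6h_0) = 2. So S'(-2) = -12.

-12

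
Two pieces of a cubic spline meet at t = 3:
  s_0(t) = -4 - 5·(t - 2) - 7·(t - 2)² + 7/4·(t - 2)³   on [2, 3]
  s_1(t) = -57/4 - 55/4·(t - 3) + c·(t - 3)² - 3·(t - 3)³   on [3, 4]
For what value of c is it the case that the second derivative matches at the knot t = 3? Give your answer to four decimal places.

-1.7500

s_0''(t) = -14 + 21/2·(t - 2), so s_0''(3) = -7/2. On the right, s_1''(3) = 2c, so c = -7/4.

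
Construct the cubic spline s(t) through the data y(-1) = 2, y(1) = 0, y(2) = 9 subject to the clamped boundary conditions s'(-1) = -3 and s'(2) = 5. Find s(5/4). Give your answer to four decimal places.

2.2031

With m_i denoting the second derivative at x_i, h_i = 2, 1, and Δ_i = (y_(i+1) − y_i)/h_i = -1, 9:
  2·m_0 + 6·m_1 + 1·m_2 = 6(Δ_1 - Δ_0) = 60
Clamped end conditions give two more equations: 2h_0·m_0 + h_0·m_1 = 6(Δ_0 - s'(-1)) = 12 and h_1·m_1 + 2h_1·m_2 = 6(s'(2) - Δ_1) = -24.
Forward elimination and back-substitution give m_0 = -13/3, m_1 = 44/3, m_2 = -58/3.
On [1, 2], s(t) = 0 + 22/3·(t - 1) + 22/3·(t - 1)² - 17/3·(t - 1)³.
With (t - 1) = 1/4: s(5/4) = 141/64.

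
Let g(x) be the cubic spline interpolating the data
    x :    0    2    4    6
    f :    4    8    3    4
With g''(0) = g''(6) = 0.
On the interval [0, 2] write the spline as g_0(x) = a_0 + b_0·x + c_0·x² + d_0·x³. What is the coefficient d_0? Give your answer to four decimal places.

-0.3500

Write M_i for g''(x_i). With h_i = 2, 2, 2 and divided differences Δ_i = 2, -5/2, 1/2, the continuity of g' gives the tridiagonal system
  2·M_0 + 8·M_1 + 2·M_2 = 6(Δ_1 - Δ_0) = -27
  2·M_1 + 8·M_2 + 2·M_3 = 6(Δ_2 - Δ_1) = 18
Natural end conditions: M_0 = M_3 = 0.
Forward elimination and back-substitution give M_0 = 0, M_1 = -21/5, M_2 = 33/10, M_3 = 0.
On [0, 2], with g_0(x) = a_0 + b_0·x + c_0·x² + d_0·x³: c_0 = M_0/2 = 0, d_0 = (M_1 - M_0)/(6h_0) = -7/20, b_0 = Δ_0 - h_0(2M_0 + M_1)/6 = 17/5.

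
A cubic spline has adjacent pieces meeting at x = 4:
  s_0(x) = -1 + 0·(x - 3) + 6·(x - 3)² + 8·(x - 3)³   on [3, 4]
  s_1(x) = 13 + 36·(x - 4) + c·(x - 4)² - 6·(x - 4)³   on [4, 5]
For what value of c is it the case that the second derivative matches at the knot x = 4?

s_0''(x) = 12 + 48·(x - 3), so s_0''(4) = 60. On the right, s_1''(4) = 2c, so c = 30.

30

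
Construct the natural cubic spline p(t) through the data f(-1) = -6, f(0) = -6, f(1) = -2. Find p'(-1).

-1

Write m_i for p''(x_i). With h_i = 1, 1 and divided differences Δ_i = 0, 4, the continuity of p' gives the tridiagonal system
  1·m_0 + 4·m_1 + 1·m_2 = 6(Δ_1 - Δ_0) = 24
Natural end conditions: m_0 = m_2 = 0.
Forward elimination and back-substitution give m_0 = 0, m_1 = 6, m_2 = 0.
On [-1, 0], p'(t) = b_0 + 2c_0·(t + 1) + 3d_0·(t + 1)² with b_0 = Δ_0 - h_0(2m_0 + m_1)/6 = -1, c_0 = m_0/2 = 0, d_0 = (m_1 - m_0)/(6h_0) = 1. So p'(-1) = -1.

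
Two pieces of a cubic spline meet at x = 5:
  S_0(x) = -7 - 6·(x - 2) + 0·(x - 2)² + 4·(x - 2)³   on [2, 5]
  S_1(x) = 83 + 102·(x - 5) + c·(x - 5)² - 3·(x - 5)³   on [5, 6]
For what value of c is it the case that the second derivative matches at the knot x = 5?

36

S_0''(x) = 0 + 24·(x - 2), so S_0''(5) = 72. On the right, S_1''(5) = 2c, so c = 36.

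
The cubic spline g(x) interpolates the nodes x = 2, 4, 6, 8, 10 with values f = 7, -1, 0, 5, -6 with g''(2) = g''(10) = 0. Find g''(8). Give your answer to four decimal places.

-6.6161

Let m_i = g''(x_i). Step sizes h_i = 2, 2, 2, 2; slopes of the chords Δ_i = (y_(i+1) - y_i)/h_i = -4, 1/2, 5/2, -11/2.
  2·m_0 + 8·m_1 + 2·m_2 = 6(Δ_1 - Δ_0) = 27
  2·m_1 + 8·m_2 + 2·m_3 = 6(Δ_2 - Δ_1) = 12
  2·m_2 + 8·m_3 + 2·m_4 = 6(Δ_3 - Δ_2) = -48
Natural end conditions: m_0 = m_4 = 0.
Solving: m_0 = 0, m_1 = 309/112, m_2 = 69/28, m_3 = -741/112, m_4 = 0.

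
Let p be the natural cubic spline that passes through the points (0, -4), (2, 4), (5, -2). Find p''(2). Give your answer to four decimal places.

Put M_i = p'' at the i-th knot. Here h = (2, 3) and Δ = (4, -2), so the interior equations h_(i-1)·M_(i-1) + 2(h_(i-1)+h_i)·M_i + h_i·M_(i+1) = 6(Δ_i − Δ_(i-1)) read
  2·M_0 + 10·M_1 + 3·M_2 = 6(Δ_1 - Δ_0) = -36
Natural end conditions: M_0 = M_2 = 0.
Hence M_0 = 0, M_1 = -18/5, M_2 = 0.

-3.6000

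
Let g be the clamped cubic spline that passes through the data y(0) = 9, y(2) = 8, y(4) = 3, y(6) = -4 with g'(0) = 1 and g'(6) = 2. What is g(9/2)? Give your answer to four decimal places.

With M_i denoting the second derivative at x_i, h_i = 2, 2, 2, and Δ_i = (y_(i+1) − y_i)/h_i = -1/2, -5/2, -7/2:
  2·M_0 + 8·M_1 + 2·M_2 = 6(Δ_1 - Δ_0) = -12
  2·M_1 + 8·M_2 + 2·M_3 = 6(Δ_2 - Δ_1) = -6
Clamped end conditions give two more equations: 2h_0·M_0 + h_0·M_1 = 6(Δ_0 - g'(0)) = -9 and h_2·M_2 + 2h_2·M_3 = 6(g'(6) - Δ_2) = 33.
Forward elimination and back-substitution give M_0 = -13/6, M_1 = -1/6, M_2 = -19/6, M_3 = 59/6.
On [4, 6], g(x) = 3 - 14/3·(x - 4) - 19/12·(x - 4)² + 13/12·(x - 4)³.
With (x - 4) = 1/2: g(9/2) = 13/32.

0.4063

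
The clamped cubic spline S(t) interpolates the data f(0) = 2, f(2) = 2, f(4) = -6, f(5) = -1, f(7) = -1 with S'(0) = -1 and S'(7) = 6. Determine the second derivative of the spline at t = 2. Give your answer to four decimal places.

With M_i denoting the second derivative at x_i, h_i = 2, 2, 1, 2, and Δ_i = (y_(i+1) − y_i)/h_i = 0, -4, 5, 0:
  2·M_0 + 8·M_1 + 2·M_2 = 6(Δ_1 - Δ_0) = -24
  2·M_1 + 6·M_2 + 1·M_3 = 6(Δ_2 - Δ_1) = 54
  1·M_2 + 6·M_3 + 2·M_4 = 6(Δ_3 - Δ_2) = -30
Clamped end conditions give two more equations: 2h_0·M_0 + h_0·M_1 = 6(Δ_0 - S'(0)) = 6 and h_3·M_3 + 2h_3·M_4 = 6(S'(7) - Δ_3) = 36.
Forward elimination and back-substitution give M_0 = 328/61, M_1 = -473/61, M_2 = 832/61, M_3 = -752/61, M_4 = 925/61.

-7.7541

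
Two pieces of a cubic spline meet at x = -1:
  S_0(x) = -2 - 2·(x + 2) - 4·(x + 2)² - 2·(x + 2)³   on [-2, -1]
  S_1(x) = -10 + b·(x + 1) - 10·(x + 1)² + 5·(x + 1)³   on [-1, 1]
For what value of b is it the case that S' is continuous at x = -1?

-16

S_0'(x) = -2 - 8·(x + 2) - 6·(x + 2)², so S_0'(-1) = -16. On the right, S_1'(-1) = b, so b = -16.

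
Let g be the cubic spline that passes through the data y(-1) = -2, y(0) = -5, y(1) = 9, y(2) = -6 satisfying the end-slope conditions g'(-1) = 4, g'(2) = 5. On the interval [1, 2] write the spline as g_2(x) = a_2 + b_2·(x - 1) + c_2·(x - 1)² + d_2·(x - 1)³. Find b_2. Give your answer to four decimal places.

-4.0667

Write M_i for g''(x_i). With h_i = 1, 1, 1 and divided differences Δ_i = -3, 14, -15, the continuity of g' gives the tridiagonal system
  1·M_0 + 4·M_1 + 1·M_2 = 6(Δ_1 - Δ_0) = 102
  1·M_1 + 4·M_2 + 1·M_3 = 6(Δ_2 - Δ_1) = -174
Clamped end conditions give two more equations: 2h_0·M_0 + h_0·M_1 = 6(Δ_0 - g'(-1)) = -42 and h_2·M_2 + 2h_2·M_3 = 6(g'(2) - Δ_2) = 120.
Hence M_0 = -758/15, M_1 = 886/15, M_2 = -1256/15, M_3 = 1528/15.
On [1, 2], with g_2(x) = a_2 + b_2·(x - 1) + c_2·(x - 1)² + d_2·(x - 1)³: c_2 = M_2/2 = -628/15, d_2 = (M_3 - M_2)/(6h_2) = 464/15, b_2 = Δ_2 - h_2(2M_2 + M_3)/6 = -61/15.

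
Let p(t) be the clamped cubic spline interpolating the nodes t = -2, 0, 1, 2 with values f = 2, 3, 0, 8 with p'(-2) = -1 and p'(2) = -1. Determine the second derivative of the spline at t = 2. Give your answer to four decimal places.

-41.8636

With σ_i denoting the second derivative at x_i, h_i = 2, 1, 1, and Δ_i = (y_(i+1) − y_i)/h_i = 1/2, -3, 8:
  2·σ_0 + 6·σ_1 + 1·σ_2 = 6(Δ_1 - Δ_0) = -21
  1·σ_1 + 4·σ_2 + 1·σ_3 = 6(Δ_2 - Δ_1) = 66
Clamped end conditions give two more equations: 2h_0·σ_0 + h_0·σ_1 = 6(Δ_0 - p'(-2)) = 9 and h_2·σ_2 + 2h_2·σ_3 = 6(p'(2) - Δ_2) = -54.
Solving the tridiagonal system: σ_0 = 171/22, σ_1 = -243/22, σ_2 = 327/11, σ_3 = -921/22.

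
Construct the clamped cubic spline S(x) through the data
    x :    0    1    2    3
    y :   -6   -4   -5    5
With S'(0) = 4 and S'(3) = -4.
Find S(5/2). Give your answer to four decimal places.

1.5417

Let σ_i = S''(x_i). Step sizes h_i = 1, 1, 1; slopes of the chords Δ_i = (y_(i+1) - y_i)/h_i = 2, -1, 10.
  1·σ_0 + 4·σ_1 + 1·σ_2 = 6(Δ_1 - Δ_0) = -18
  1·σ_1 + 4·σ_2 + 1·σ_3 = 6(Δ_2 - Δ_1) = 66
Clamped end conditions give two more equations: 2h_0·σ_0 + h_0·σ_1 = 6(Δ_0 - S'(0)) = -12 and h_2·σ_2 + 2h_2·σ_3 = 6(S'(3) - Δ_2) = -84.
Forward elimination and back-substitution give σ_0 = 2/3, σ_1 = -40/3, σ_2 = 104/3, σ_3 = -178/3.
On [2, 3], S(x) = -5 + 25/3·(x - 2) + 52/3·(x - 2)² - 47/3·(x - 2)³.
With (x - 2) = 1/2: S(5/2) = 37/24.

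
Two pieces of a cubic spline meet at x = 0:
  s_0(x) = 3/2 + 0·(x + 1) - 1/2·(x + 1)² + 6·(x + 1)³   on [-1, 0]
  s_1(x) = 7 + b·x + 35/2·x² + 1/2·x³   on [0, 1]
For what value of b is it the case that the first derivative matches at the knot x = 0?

s_0'(x) = 0 - 1·(x + 1) + 18·(x + 1)², so s_0'(0) = 17. On the right, s_1'(0) = b, so b = 17.

17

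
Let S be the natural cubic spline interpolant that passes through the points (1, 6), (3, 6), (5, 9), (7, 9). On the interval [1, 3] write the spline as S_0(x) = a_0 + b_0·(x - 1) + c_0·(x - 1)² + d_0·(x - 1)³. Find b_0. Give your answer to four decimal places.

Write M_i for S''(x_i). With h_i = 2, 2, 2 and divided differences Δ_i = 0, 3/2, 0, the continuity of S' gives the tridiagonal system
  2·M_0 + 8·M_1 + 2·M_2 = 6(Δ_1 - Δ_0) = 9
  2·M_1 + 8·M_2 + 2·M_3 = 6(Δ_2 - Δ_1) = -9
Natural end conditions: M_0 = M_3 = 0.
Solving the tridiagonal system: M_0 = 0, M_1 = 3/2, M_2 = -3/2, M_3 = 0.
On [1, 3], with S_0(x) = a_0 + b_0·(x - 1) + c_0·(x - 1)² + d_0·(x - 1)³: c_0 = M_0/2 = 0, d_0 = (M_1 - M_0)/(6h_0) = 1/8, b_0 = Δ_0 - h_0(2M_0 + M_1)/6 = -1/2.

-0.5000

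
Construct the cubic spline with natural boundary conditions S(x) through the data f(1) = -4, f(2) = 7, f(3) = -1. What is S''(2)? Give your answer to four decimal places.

-28.5000

Let M_i = S''(x_i). Step sizes h_i = 1, 1; slopes of the chords Δ_i = (y_(i+1) - y_i)/h_i = 11, -8.
  1·M_0 + 4·M_1 + 1·M_2 = 6(Δ_1 - Δ_0) = -114
Natural end conditions: M_0 = M_2 = 0.
Hence M_0 = 0, M_1 = -57/2, M_2 = 0.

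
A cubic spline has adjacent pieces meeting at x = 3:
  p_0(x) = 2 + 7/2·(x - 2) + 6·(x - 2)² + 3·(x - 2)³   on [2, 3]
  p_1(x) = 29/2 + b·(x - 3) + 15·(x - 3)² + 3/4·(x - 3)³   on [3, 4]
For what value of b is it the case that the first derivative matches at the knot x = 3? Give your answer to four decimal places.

24.5000

p_0'(x) = 7/2 + 12·(x - 2) + 9·(x - 2)², so p_0'(3) = 49/2. On the right, p_1'(3) = b, so b = 49/2.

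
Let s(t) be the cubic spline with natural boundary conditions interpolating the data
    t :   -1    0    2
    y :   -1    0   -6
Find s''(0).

Put m_i = s'' at the i-th knot. Here h = (1, 2) and Δ = (1, -3), so the interior equations h_(i-1)·m_(i-1) + 2(h_(i-1)+h_i)·m_i + h_i·m_(i+1) = 6(Δ_i − Δ_(i-1)) read
  1·m_0 + 6·m_1 + 2·m_2 = 6(Δ_1 - Δ_0) = -24
Natural end conditions: m_0 = m_2 = 0.
Solving the tridiagonal system: m_0 = 0, m_1 = -4, m_2 = 0.

-4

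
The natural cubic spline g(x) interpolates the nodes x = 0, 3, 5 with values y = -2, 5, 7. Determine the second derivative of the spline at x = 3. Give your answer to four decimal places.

Let M_i = g''(x_i). Step sizes h_i = 3, 2; slopes of the chords Δ_i = (y_(i+1) - y_i)/h_i = 7/3, 1.
  3·M_0 + 10·M_1 + 2·M_2 = 6(Δ_1 - Δ_0) = -8
Natural end conditions: M_0 = M_2 = 0.
Solving the tridiagonal system: M_0 = 0, M_1 = -4/5, M_2 = 0.

-0.8000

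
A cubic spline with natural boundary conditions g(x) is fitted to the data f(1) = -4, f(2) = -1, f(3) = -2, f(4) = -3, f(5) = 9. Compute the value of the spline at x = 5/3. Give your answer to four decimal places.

Let m_i = g''(x_i). Step sizes h_i = 1, 1, 1, 1; slopes of the chords Δ_i = (y_(i+1) - y_i)/h_i = 3, -1, -1, 12.
  1·m_0 + 4·m_1 + 1·m_2 = 6(Δ_1 - Δ_0) = -24
  1·m_1 + 4·m_2 + 1·m_3 = 6(Δ_2 - Δ_1) = 0
  1·m_2 + 4·m_3 + 1·m_4 = 6(Δ_3 - Δ_2) = 78
Natural end conditions: m_0 = m_4 = 0.
Solving: m_0 = 0, m_1 = -141/28, m_2 = -27/7, m_3 = 573/28, m_4 = 0.
On [1, 2], g(x) = -4 + 215/56·(x - 1) + 0·(x - 1)² - 47/56·(x - 1)³.
With (x - 1) = 2/3: g(5/3) = -1277/756.

-1.6892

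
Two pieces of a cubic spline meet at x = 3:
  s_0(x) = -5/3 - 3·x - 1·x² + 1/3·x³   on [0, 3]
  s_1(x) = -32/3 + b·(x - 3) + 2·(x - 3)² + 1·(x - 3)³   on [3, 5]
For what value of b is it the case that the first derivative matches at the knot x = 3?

0

s_0'(x) = -3 - 2·x + 1·x², so s_0'(3) = 0. On the right, s_1'(3) = b, so b = 0.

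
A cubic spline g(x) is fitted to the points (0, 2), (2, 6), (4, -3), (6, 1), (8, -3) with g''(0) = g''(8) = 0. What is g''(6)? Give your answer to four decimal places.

-4.9554

With σ_i denoting the second derivative at x_i, h_i = 2, 2, 2, 2, and Δ_i = (y_(i+1) − y_i)/h_i = 2, -9/2, 2, -2:
  2·σ_0 + 8·σ_1 + 2·σ_2 = 6(Δ_1 - Δ_0) = -39
  2·σ_1 + 8·σ_2 + 2·σ_3 = 6(Δ_2 - Δ_1) = 39
  2·σ_2 + 8·σ_3 + 2·σ_4 = 6(Δ_3 - Δ_2) = -24
Natural end conditions: σ_0 = σ_4 = 0.
Hence σ_0 = 0, σ_1 = -765/112, σ_2 = 219/28, σ_3 = -555/112, σ_4 = 0.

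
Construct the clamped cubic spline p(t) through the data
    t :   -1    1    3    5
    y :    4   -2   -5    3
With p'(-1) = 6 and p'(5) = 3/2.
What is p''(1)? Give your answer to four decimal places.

Let σ_i = p''(x_i). Step sizes h_i = 2, 2, 2; slopes of the chords Δ_i = (y_(i+1) - y_i)/h_i = -3, -3/2, 4.
  2·σ_0 + 8·σ_1 + 2·σ_2 = 6(Δ_1 - Δ_0) = 9
  2·σ_1 + 8·σ_2 + 2·σ_3 = 6(Δ_2 - Δ_1) = 33
Clamped end conditions give two more equations: 2h_0·σ_0 + h_0·σ_1 = 6(Δ_0 - p'(-1)) = -54 and h_2·σ_2 + 2h_2·σ_3 = 6(p'(5) - Δ_2) = -15.
Solving: σ_0 = -77/5, σ_1 = 19/5, σ_2 = 47/10, σ_3 = -61/10.

3.8000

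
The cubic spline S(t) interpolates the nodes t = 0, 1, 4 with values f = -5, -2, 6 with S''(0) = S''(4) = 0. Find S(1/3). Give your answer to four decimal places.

-3.9877

Let M_i = S''(x_i). Step sizes h_i = 1, 3; slopes of the chords Δ_i = (y_(i+1) - y_i)/h_i = 3, 8/3.
  1·M_0 + 8·M_1 + 3·M_2 = 6(Δ_1 - Δ_0) = -2
Natural end conditions: M_0 = M_2 = 0.
Solving: M_0 = 0, M_1 = -1/4, M_2 = 0.
On [0, 1], S(t) = -5 + 73/24·t + 0·t² - 1/24·t³.
With t = 1/3: S(1/3) = -323/81.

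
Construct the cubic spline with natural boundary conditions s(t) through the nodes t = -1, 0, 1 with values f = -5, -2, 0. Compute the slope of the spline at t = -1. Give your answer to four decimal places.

3.2500

Let M_i = s''(x_i). Step sizes h_i = 1, 1; slopes of the chords Δ_i = (y_(i+1) - y_i)/h_i = 3, 2.
  1·M_0 + 4·M_1 + 1·M_2 = 6(Δ_1 - Δ_0) = -6
Natural end conditions: M_0 = M_2 = 0.
Solving: M_0 = 0, M_1 = -3/2, M_2 = 0.
On [-1, 0], s'(t) = b_0 + 2c_0·(t + 1) + 3d_0·(t + 1)² with b_0 = Δ_0 - h_0(2M_0 + M_1)/6 = 13/4, c_0 = M_0/2 = 0, d_0 = (M_1 - M_0)/(6h_0) = -1/4. So s'(-1) = 13/4.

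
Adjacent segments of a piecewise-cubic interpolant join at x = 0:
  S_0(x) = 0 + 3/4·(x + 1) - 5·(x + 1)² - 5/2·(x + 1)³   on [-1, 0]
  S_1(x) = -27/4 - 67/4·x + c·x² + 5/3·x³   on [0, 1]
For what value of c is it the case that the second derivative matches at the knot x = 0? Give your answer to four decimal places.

-12.5000

S_0''(x) = -10 - 15·(x + 1), so S_0''(0) = -25. On the right, S_1''(0) = 2c, so c = -25/2.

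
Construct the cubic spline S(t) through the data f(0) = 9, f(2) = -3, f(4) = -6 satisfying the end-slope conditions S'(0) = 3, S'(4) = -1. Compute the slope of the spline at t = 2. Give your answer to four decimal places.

-6.1250

With M_i denoting the second derivative at x_i, h_i = 2, 2, and Δ_i = (y_(i+1) − y_i)/h_i = -6, -3/2:
  2·M_0 + 8·M_1 + 2·M_2 = 6(Δ_1 - Δ_0) = 27
Clamped end conditions give two more equations: 2h_0·M_0 + h_0·M_1 = 6(Δ_0 - S'(0)) = -54 and h_1·M_1 + 2h_1·M_2 = 6(S'(4) - Δ_1) = 3.
Hence M_0 = -143/8, M_1 = 35/4, M_2 = -29/8.
On [2, 4], S'(t) = b_1 + 2c_1·(t - 2) + 3d_1·(t - 2)² with b_1 = Δ_1 - h_1(2M_1 + M_2)/6 = -49/8, c_1 = M_1/2 = 35/8, d_1 = (M_2 - M_1)/(6h_1) = -33/32. So S'(2) = -49/8.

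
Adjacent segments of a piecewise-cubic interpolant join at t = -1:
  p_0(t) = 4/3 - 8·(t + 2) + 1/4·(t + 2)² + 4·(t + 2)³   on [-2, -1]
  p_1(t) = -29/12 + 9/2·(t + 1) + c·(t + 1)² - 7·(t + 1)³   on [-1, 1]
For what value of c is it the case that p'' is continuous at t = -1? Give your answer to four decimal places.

p_0''(t) = 1/2 + 24·(t + 2), so p_0''(-1) = 49/2. On the right, p_1''(-1) = 2c, so c = 49/4.

12.2500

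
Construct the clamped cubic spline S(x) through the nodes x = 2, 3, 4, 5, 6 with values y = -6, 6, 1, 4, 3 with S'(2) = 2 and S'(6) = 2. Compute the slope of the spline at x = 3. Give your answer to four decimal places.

Let M_i = S''(x_i). Step sizes h_i = 1, 1, 1, 1; slopes of the chords Δ_i = (y_(i+1) - y_i)/h_i = 12, -5, 3, -1.
  1·M_0 + 4·M_1 + 1·M_2 = 6(Δ_1 - Δ_0) = -102
  1·M_1 + 4·M_2 + 1·M_3 = 6(Δ_2 - Δ_1) = 48
  1·M_2 + 4·M_3 + 1·M_4 = 6(Δ_3 - Δ_2) = -24
Clamped end conditions give two more equations: 2h_0·M_0 + h_0·M_1 = 6(Δ_0 - S'(2)) = 60 and h_3·M_3 + 2h_3·M_4 = 6(S'(6) - Δ_3) = 18.
Forward elimination and back-substitution give M_0 = 1479/28, M_1 = -639/14, M_2 = 111/4, M_3 = -243/14, M_4 = 495/28.
On [3, 4], S'(x) = b_1 + 2c_1·(x - 3) + 3d_1·(x - 3)² with b_1 = Δ_1 - h_1(2M_1 + M_2)/6 = 313/56, c_1 = M_1/2 = -639/28, d_1 = (M_2 - M_1)/(6h_1) = 685/56. So S'(3) = 313/56.

5.5893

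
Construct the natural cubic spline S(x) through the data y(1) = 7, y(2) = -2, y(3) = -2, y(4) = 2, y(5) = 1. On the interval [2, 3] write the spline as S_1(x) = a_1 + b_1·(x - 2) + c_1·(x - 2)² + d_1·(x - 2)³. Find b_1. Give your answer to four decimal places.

Let M_i = S''(x_i). Step sizes h_i = 1, 1, 1, 1; slopes of the chords Δ_i = (y_(i+1) - y_i)/h_i = -9, 0, 4, -1.
  1·M_0 + 4·M_1 + 1·M_2 = 6(Δ_1 - Δ_0) = 54
  1·M_1 + 4·M_2 + 1·M_3 = 6(Δ_2 - Δ_1) = 24
  1·M_2 + 4·M_3 + 1·M_4 = 6(Δ_3 - Δ_2) = -30
Natural end conditions: M_0 = M_4 = 0.
Solving the tridiagonal system: M_0 = 0, M_1 = 171/14, M_2 = 36/7, M_3 = -123/14, M_4 = 0.
On [2, 3], with S_1(x) = a_1 + b_1·(x - 2) + c_1·(x - 2)² + d_1·(x - 2)³: c_1 = M_1/2 = 171/28, d_1 = (M_2 - M_1)/(6h_1) = -33/28, b_1 = Δ_1 - h_1(2M_1 + M_2)/6 = -69/14.

-4.9286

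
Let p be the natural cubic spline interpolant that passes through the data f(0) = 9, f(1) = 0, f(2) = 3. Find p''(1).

Write σ_i for p''(x_i). With h_i = 1, 1 and divided differences Δ_i = -9, 3, the continuity of p' gives the tridiagonal system
  1·σ_0 + 4·σ_1 + 1·σ_2 = 6(Δ_1 - Δ_0) = 72
Natural end conditions: σ_0 = σ_2 = 0.
Solving the tridiagonal system: σ_0 = 0, σ_1 = 18, σ_2 = 0.

18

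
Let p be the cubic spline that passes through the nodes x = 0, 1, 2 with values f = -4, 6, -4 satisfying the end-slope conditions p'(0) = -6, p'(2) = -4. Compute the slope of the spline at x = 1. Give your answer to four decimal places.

2.5000

Let m_i = p''(x_i). Step sizes h_i = 1, 1; slopes of the chords Δ_i = (y_(i+1) - y_i)/h_i = 10, -10.
  1·m_0 + 4·m_1 + 1·m_2 = 6(Δ_1 - Δ_0) = -120
Clamped end conditions give two more equations: 2h_0·m_0 + h_0·m_1 = 6(Δ_0 - p'(0)) = 96 and h_1·m_1 + 2h_1·m_2 = 6(p'(2) - Δ_1) = 36.
Forward elimination and back-substitution give m_0 = 79, m_1 = -62, m_2 = 49.
On [1, 2], p'(x) = b_1 + 2c_1·(x - 1) + 3d_1·(x - 1)² with b_1 = Δ_1 - h_1(2m_1 + m_2)/6 = 5/2, c_1 = m_1/2 = -31, d_1 = (m_2 - m_1)/(6h_1) = 37/2. So p'(1) = 5/2.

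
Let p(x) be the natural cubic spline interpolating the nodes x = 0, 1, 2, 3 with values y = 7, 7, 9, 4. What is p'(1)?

Let M_i = p''(x_i). Step sizes h_i = 1, 1, 1; slopes of the chords Δ_i = (y_(i+1) - y_i)/h_i = 0, 2, -5.
  1·M_0 + 4·M_1 + 1·M_2 = 6(Δ_1 - Δ_0) = 12
  1·M_1 + 4·M_2 + 1·M_3 = 6(Δ_2 - Δ_1) = -42
Natural end conditions: M_0 = M_3 = 0.
Solving the tridiagonal system: M_0 = 0, M_1 = 6, M_2 = -12, M_3 = 0.
On [1, 2], p'(x) = b_1 + 2c_1·(x - 1) + 3d_1·(x - 1)² with b_1 = Δ_1 - h_1(2M_1 + M_2)/6 = 2, c_1 = M_1/2 = 3, d_1 = (M_2 - M_1)/(6h_1) = -3. So p'(1) = 2.

2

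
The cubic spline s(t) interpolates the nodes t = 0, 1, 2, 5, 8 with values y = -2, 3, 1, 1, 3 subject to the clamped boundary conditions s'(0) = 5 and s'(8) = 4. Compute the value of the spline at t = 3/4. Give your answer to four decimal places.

Put m_i = s'' at the i-th knot. Here h = (1, 1, 3, 3) and Δ = (5, -2, 0, 2/3), so the interior equations h_(i-1)·m_(i-1) + 2(h_(i-1)+h_i)·m_i + h_i·m_(i+1) = 6(Δ_i − Δ_(i-1)) read
  1·m_0 + 4·m_1 + 1·m_2 = 6(Δ_1 - Δ_0) = -42
  1·m_1 + 8·m_2 + 3·m_3 = 6(Δ_2 - Δ_1) = 12
  3·m_2 + 12·m_3 + 3·m_4 = 6(Δ_3 - Δ_2) = 4
Clamped end conditions give two more equations: 2h_0·m_0 + h_0·m_1 = 6(Δ_0 - s'(0)) = 0 and h_3·m_3 + 2h_3·m_4 = 6(s'(8) - Δ_3) = 20.
Forward elimination and back-substitution give m_0 = 183/28, m_1 = -183/14, m_2 = 15/4, m_3 = -23/14, m_4 = 349/84.
On [0, 1], s(t) = -2 + 5·t + 183/56·t² - 183/56·t³.
With t = 3/4: s(3/4) = 7919/3584.

2.2095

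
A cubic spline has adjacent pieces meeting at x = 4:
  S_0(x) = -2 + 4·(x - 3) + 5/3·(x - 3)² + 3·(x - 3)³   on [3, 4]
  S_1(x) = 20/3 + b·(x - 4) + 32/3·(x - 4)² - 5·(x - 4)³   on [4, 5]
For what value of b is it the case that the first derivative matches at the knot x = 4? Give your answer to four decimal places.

16.3333

S_0'(x) = 4 + 10/3·(x - 3) + 9·(x - 3)², so S_0'(4) = 49/3. On the right, S_1'(4) = b, so b = 49/3.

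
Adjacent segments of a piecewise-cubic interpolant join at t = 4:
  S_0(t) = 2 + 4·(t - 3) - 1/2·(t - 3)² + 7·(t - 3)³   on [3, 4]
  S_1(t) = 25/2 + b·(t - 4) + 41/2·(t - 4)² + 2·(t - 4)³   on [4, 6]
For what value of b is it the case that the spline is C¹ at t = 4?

24

S_0'(t) = 4 - 1·(t - 3) + 21·(t - 3)², so S_0'(4) = 24. On the right, S_1'(4) = b, so b = 24.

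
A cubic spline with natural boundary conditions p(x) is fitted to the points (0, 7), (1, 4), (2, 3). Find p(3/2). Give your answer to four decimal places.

3.3125

Put M_i = p'' at the i-th knot. Here h = (1, 1) and Δ = (-3, -1), so the interior equations h_(i-1)·M_(i-1) + 2(h_(i-1)+h_i)·M_i + h_i·M_(i+1) = 6(Δ_i − Δ_(i-1)) read
  1·M_0 + 4·M_1 + 1·M_2 = 6(Δ_1 - Δ_0) = 12
Natural end conditions: M_0 = M_2 = 0.
Solving: M_0 = 0, M_1 = 3, M_2 = 0.
On [1, 2], p(x) = 4 - 2·(x - 1) + 3/2·(x - 1)² - 1/2·(x - 1)³.
With (x - 1) = 1/2: p(3/2) = 53/16.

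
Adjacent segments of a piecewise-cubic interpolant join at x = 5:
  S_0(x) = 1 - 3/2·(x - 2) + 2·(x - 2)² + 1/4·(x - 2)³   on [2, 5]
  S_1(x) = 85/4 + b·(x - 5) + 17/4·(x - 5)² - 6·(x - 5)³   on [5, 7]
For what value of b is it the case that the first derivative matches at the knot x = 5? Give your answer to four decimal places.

S_0'(x) = -3/2 + 4·(x - 2) + 3/4·(x - 2)², so S_0'(5) = 69/4. On the right, S_1'(5) = b, so b = 69/4.

17.2500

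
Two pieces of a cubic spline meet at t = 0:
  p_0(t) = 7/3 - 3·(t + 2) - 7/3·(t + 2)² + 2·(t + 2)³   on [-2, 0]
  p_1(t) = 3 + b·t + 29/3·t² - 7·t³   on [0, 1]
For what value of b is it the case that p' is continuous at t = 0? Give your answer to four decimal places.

11.6667

p_0'(t) = -3 - 14/3·(t + 2) + 6·(t + 2)², so p_0'(0) = 35/3. On the right, p_1'(0) = b, so b = 35/3.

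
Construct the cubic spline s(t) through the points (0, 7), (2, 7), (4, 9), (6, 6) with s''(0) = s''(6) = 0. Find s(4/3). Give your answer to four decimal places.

6.6790

With σ_i denoting the second derivative at x_i, h_i = 2, 2, 2, and Δ_i = (y_(i+1) − y_i)/h_i = 0, 1, -3/2:
  2·σ_0 + 8·σ_1 + 2·σ_2 = 6(Δ_1 - Δ_0) = 6
  2·σ_1 + 8·σ_2 + 2·σ_3 = 6(Δ_2 - Δ_1) = -15
Natural end conditions: σ_0 = σ_3 = 0.
Solving the tridiagonal system: σ_0 = 0, σ_1 = 13/10, σ_2 = -11/5, σ_3 = 0.
On [0, 2], s(t) = 7 - 13/30·t + 0·t² + 13/120·t³.
With t = 4/3: s(4/3) = 541/81.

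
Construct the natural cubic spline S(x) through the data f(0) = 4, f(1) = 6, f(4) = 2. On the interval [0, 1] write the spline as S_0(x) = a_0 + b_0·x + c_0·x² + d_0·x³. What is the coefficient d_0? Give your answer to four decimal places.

With σ_i denoting the second derivative at x_i, h_i = 1, 3, and Δ_i = (y_(i+1) − y_i)/h_i = 2, -4/3:
  1·σ_0 + 8·σ_1 + 3·σ_2 = 6(Δ_1 - Δ_0) = -20
Natural end conditions: σ_0 = σ_2 = 0.
Hence σ_0 = 0, σ_1 = -5/2, σ_2 = 0.
On [0, 1], with S_0(x) = a_0 + b_0·x + c_0·x² + d_0·x³: c_0 = σ_0/2 = 0, d_0 = (σ_1 - σ_0)/(6h_0) = -5/12, b_0 = Δ_0 - h_0(2σ_0 + σ_1)/6 = 29/12.

-0.4167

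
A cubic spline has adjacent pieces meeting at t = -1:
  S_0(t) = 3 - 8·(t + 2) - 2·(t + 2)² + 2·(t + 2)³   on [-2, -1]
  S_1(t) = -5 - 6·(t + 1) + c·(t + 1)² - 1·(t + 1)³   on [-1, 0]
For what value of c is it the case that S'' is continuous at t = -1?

4

S_0''(t) = -4 + 12·(t + 2), so S_0''(-1) = 8. On the right, S_1''(-1) = 2c, so c = 4.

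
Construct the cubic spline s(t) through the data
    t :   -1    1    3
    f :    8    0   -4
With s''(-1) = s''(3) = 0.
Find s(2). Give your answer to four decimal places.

Put σ_i = s'' at the i-th knot. Here h = (2, 2) and Δ = (-4, -2), so the interior equations h_(i-1)·σ_(i-1) + 2(h_(i-1)+h_i)·σ_i + h_i·σ_(i+1) = 6(Δ_i − Δ_(i-1)) read
  2·σ_0 + 8·σ_1 + 2·σ_2 = 6(Δ_1 - Δ_0) = 12
Natural end conditions: σ_0 = σ_2 = 0.
Solving: σ_0 = 0, σ_1 = 3/2, σ_2 = 0.
On [1, 3], s(t) = 0 - 3·(t - 1) + 3/4·(t - 1)² - 1/8·(t - 1)³.
With (t - 1) = 1: s(2) = -19/8.

-2.3750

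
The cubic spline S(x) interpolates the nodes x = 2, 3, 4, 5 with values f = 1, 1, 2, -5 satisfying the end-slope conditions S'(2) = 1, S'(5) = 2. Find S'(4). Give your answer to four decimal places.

-5.4667

Write M_i for S''(x_i). With h_i = 1, 1, 1 and divided differences Δ_i = 0, 1, -7, the continuity of S' gives the tridiagonal system
  1·M_0 + 4·M_1 + 1·M_2 = 6(Δ_1 - Δ_0) = 6
  1·M_1 + 4·M_2 + 1·M_3 = 6(Δ_2 - Δ_1) = -48
Clamped end conditions give two more equations: 2h_0·M_0 + h_0·M_1 = 6(Δ_0 - S'(2)) = -6 and h_2·M_2 + 2h_2·M_3 = 6(S'(5) - Δ_2) = 54.
Hence M_0 = -116/15, M_1 = 142/15, M_2 = -362/15, M_3 = 586/15.
On [4, 5], S'(x) = b_2 + 2c_2·(x - 4) + 3d_2·(x - 4)² with b_2 = Δ_2 - h_2(2M_2 + M_3)/6 = -82/15, c_2 = M_2/2 = -181/15, d_2 = (M_3 - M_2)/(6h_2) = 158/15. So S'(4) = -82/15.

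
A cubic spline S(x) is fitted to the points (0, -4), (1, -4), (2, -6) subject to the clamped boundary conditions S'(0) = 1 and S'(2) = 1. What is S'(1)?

-2

With M_i denoting the second derivative at x_i, h_i = 1, 1, and Δ_i = (y_(i+1) − y_i)/h_i = 0, -2:
  1·M_0 + 4·M_1 + 1·M_2 = 6(Δ_1 - Δ_0) = -12
Clamped end conditions give two more equations: 2h_0·M_0 + h_0·M_1 = 6(Δ_0 - S'(0)) = -6 and h_1·M_1 + 2h_1·M_2 = 6(S'(2) - Δ_1) = 18.
Solving the tridiagonal system: M_0 = 0, M_1 = -6, M_2 = 12.
On [1, 2], S'(x) = b_1 + 2c_1·(x - 1) + 3d_1·(x - 1)² with b_1 = Δ_1 - h_1(2M_1 + M_2)/6 = -2, c_1 = M_1/2 = -3, d_1 = (M_2 - M_1)/(6h_1) = 3. So S'(1) = -2.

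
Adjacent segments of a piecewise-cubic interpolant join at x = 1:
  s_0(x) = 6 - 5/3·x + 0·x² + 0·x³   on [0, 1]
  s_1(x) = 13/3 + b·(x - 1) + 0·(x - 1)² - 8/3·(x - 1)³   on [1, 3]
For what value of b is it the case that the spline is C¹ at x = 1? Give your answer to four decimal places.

s_0'(x) = -5/3 + 0·x + 0·x², so s_0'(1) = -5/3. On the right, s_1'(1) = b, so b = -5/3.

-1.6667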